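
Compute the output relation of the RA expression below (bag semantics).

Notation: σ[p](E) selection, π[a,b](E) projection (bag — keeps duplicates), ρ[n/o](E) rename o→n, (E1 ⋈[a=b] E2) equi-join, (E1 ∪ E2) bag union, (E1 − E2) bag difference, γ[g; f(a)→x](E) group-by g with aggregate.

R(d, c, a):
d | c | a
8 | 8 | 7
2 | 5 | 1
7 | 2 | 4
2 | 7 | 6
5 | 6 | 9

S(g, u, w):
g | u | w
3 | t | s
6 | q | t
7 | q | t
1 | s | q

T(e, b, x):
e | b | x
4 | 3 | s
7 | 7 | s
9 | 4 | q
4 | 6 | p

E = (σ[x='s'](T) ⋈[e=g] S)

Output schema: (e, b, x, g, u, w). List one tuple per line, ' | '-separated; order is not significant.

Subexpression sizes:
  T → 4
  σ[x='s'](T) → 2
  S → 4
  (σ[x='s'](T) ⋈[e=g] S) → 1

== RESULT ==
e | b | x | g | u | w
7 | 7 | s | 7 | q | t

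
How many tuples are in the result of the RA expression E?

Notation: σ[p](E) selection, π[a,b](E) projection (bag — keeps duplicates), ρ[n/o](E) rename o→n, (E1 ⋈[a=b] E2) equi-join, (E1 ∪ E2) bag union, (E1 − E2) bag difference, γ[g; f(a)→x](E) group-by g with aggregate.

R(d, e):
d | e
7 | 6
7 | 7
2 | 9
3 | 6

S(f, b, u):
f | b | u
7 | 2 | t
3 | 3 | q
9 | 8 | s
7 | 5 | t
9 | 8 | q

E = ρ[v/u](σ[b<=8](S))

Subexpression sizes:
  S → 5
  σ[b<=8](S) → 5
  ρ[v/u](σ[b<=8](S)) → 5

|E| = 5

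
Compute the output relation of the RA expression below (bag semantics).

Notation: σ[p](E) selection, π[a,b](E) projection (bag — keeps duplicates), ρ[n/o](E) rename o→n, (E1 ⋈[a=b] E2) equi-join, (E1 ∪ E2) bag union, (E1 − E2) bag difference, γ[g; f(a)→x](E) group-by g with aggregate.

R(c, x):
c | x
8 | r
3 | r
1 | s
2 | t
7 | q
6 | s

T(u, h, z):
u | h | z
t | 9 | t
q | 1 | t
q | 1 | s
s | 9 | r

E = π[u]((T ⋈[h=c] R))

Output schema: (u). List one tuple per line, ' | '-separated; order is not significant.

Per-node cardinality:
  T → 4
  R → 6
  (T ⋈[h=c] R) → 2
  π[u]((T ⋈[h=c] R)) → 2

== RESULT ==
u
q
q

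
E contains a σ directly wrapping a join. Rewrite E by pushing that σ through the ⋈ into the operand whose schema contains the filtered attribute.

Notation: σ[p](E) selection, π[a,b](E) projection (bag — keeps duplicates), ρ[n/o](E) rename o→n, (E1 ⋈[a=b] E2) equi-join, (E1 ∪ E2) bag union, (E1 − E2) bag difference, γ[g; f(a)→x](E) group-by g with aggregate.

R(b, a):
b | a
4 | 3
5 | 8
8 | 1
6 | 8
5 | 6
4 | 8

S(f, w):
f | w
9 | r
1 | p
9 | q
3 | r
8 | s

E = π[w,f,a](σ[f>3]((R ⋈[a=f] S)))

σ filters on f, owned by the right side.
E' = π[w,f,a]((R ⋈[a=f] σ[f>3](S)))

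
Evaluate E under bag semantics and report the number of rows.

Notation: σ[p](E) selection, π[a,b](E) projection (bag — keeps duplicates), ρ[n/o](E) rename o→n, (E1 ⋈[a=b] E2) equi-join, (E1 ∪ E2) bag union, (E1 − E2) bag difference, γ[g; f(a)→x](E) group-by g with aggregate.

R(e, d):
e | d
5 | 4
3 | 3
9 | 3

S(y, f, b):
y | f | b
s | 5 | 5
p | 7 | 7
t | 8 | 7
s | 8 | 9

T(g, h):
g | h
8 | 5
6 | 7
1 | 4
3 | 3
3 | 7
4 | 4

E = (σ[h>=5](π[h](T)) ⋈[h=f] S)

Subexpression sizes:
  T → 6
  π[h](T) → 6
  σ[h>=5](π[h](T)) → 3
  S → 4
  (σ[h>=5](π[h](T)) ⋈[h=f] S) → 3

|E| = 3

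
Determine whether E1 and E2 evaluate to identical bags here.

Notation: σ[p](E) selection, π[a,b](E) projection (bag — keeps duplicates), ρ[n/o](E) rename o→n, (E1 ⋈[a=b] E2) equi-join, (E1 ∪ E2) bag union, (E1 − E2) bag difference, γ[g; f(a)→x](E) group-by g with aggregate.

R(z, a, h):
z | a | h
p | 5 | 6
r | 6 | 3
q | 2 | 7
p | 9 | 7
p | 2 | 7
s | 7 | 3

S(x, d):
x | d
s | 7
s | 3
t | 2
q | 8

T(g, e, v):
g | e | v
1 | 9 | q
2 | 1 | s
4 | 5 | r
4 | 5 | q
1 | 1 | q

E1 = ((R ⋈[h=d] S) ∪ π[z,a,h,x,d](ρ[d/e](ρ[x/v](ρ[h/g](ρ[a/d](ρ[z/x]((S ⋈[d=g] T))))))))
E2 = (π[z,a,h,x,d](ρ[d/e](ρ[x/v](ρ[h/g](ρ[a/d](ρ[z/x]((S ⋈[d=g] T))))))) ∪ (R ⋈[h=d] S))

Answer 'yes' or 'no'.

E1 stepwise |·|:
  R → 6
  S → 4
  (R ⋈[h=d] S) → 5
  S → 4
  T → 5
  (S ⋈[d=g] T) → 1
  ρ[z/x]((S ⋈[d=g] T)) → 1
  ρ[a/d](ρ[z/x]((S ⋈[d=g] T))) → 1
  ρ[h/g](ρ[a/d](ρ[z/x]((S ⋈[d=g] T)))) → 1
  ρ[x/v](ρ[h/g](ρ[a/d](ρ[z/x]((S ⋈[d=g] T))))) → 1
  ρ[d/e](ρ[x/v](ρ[h/g](ρ[a/d](ρ[z/x]((S ⋈[d=g] T)))))) → 1
  π[z,a,h,x,d](ρ[d/e](ρ[x/v](ρ[h/g](ρ[a/d](ρ[z/x]((S ⋈[d=g] T))))))) → 1
  ((R ⋈[h=d] S) ∪ π[z,a,h,x,d](ρ[d/e](ρ[x/v](ρ[h/g](ρ[a/d](ρ[z/x]((S ⋈[d=g] T)))))))) → 6
E2 stepwise |·|:
  S → 4
  T → 5
  (S ⋈[d=g] T) → 1
  ρ[z/x]((S ⋈[d=g] T)) → 1
  ρ[a/d](ρ[z/x]((S ⋈[d=g] T))) → 1
  ρ[h/g](ρ[a/d](ρ[z/x]((S ⋈[d=g] T)))) → 1
  ρ[x/v](ρ[h/g](ρ[a/d](ρ[z/x]((S ⋈[d=g] T))))) → 1
  ρ[d/e](ρ[x/v](ρ[h/g](ρ[a/d](ρ[z/x]((S ⋈[d=g] T)))))) → 1
  π[z,a,h,x,d](ρ[d/e](ρ[x/v](ρ[h/g](ρ[a/d](ρ[z/x]((S ⋈[d=g] T))))))) → 1
  R → 6
  S → 4
  (R ⋈[h=d] S) → 5
  (π[z,a,h,x,d](ρ[d/e](ρ[x/v](ρ[h/g](ρ[a/d](ρ[z/x]((S ⋈[d=g] T))))))) ∪ (R ⋈[h=d] S)) → 6

E1 and E2 produce the same multiset:
z | a | h | x | d
p | 2 | 7 | s | 7
p | 9 | 7 | s | 7
q | 2 | 7 | s | 7
r | 6 | 3 | s | 3
s | 7 | 3 | s | 3
t | 2 | 2 | s | 1

yes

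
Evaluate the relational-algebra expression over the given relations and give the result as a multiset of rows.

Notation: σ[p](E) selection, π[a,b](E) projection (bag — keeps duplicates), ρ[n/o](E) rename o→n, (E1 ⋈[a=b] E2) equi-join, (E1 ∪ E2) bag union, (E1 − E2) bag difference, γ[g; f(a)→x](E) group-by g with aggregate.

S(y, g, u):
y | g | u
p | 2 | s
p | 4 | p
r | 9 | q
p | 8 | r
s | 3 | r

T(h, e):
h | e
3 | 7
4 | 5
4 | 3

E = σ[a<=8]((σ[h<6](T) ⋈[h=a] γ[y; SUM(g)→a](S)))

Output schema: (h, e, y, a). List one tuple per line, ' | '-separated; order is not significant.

Stepwise |·|:
  T → 3
  σ[h<6](T) → 3
  S → 5
  γ[y; SUM(g)→a](S) → 3
  (σ[h<6](T) ⋈[h=a] γ[y; SUM(g)→a](S)) → 1
  σ[a<=8]((σ[h<6](T) ⋈[h=a] γ[y; SUM(g)→a](S))) → 1

== RESULT ==
h | e | y | a
3 | 7 | s | 3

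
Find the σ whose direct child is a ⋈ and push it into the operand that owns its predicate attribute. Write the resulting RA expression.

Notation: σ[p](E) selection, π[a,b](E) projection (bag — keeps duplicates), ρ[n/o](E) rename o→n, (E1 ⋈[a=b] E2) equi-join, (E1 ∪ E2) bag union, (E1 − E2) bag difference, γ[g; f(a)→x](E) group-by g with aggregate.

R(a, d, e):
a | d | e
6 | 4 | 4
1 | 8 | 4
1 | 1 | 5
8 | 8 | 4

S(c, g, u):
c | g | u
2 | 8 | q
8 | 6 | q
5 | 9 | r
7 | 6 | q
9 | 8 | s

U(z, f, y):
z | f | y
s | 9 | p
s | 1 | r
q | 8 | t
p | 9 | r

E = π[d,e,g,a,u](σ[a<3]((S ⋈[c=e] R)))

σ filters on a, owned by the right side.
E' = π[d,e,g,a,u]((S ⋈[c=e] σ[a<3](R)))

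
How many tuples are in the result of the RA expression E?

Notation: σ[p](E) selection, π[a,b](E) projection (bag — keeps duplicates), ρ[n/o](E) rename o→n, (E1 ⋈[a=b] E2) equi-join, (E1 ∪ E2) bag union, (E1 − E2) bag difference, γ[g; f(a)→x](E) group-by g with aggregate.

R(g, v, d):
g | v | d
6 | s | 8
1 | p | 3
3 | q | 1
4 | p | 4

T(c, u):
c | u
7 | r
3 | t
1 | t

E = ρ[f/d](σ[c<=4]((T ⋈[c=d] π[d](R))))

Stepwise |·|:
  T → 3
  R → 4
  π[d](R) → 4
  (T ⋈[c=d] π[d](R)) → 2
  σ[c<=4]((T ⋈[c=d] π[d](R))) → 2
  ρ[f/d](σ[c<=4]((T ⋈[c=d] π[d](R)))) → 2

|E| = 2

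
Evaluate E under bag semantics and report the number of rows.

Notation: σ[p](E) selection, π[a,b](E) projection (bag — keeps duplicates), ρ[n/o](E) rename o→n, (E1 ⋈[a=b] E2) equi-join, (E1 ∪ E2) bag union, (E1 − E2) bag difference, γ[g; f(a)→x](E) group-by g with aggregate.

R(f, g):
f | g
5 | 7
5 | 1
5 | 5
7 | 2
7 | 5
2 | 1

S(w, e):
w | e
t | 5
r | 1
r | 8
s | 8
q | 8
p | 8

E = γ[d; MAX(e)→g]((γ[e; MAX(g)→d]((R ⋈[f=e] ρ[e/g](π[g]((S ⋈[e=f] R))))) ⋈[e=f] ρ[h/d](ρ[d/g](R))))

Subexpression sizes:
  R → 6
  S → 6
  R → 6
  (S ⋈[e=f] R) → 3
  π[g]((S ⋈[e=f] R)) → 3
  ρ[e/g](π[g]((S ⋈[e=f] R))) → 3
  (R ⋈[f=e] ρ[e/g](π[g]((S ⋈[e=f] R)))) → 5
  γ[e; MAX(g)→d]((R ⋈[f=e] ρ[e/g](π[g]((S ⋈[e=f] R))))) → 2
  R → 6
  ρ[d/g](R) → 6
  ρ[h/d](ρ[d/g](R)) → 6
  (γ[e; MAX(g)→d]((R ⋈[f=e] ρ[e/g](π[g]((S ⋈[e=f] R))))) ⋈[e=f] ρ[h/d](ρ[d/g](R))) → 5
  γ[d; MAX(e)→g]((γ[e; MAX(g)→d]((R ⋈[f=e] ρ[e/g](π[g]((S ⋈[e=f] R))))) ⋈[e=f] ρ[h/d](ρ[d/g](R)))) → 2

|E| = 2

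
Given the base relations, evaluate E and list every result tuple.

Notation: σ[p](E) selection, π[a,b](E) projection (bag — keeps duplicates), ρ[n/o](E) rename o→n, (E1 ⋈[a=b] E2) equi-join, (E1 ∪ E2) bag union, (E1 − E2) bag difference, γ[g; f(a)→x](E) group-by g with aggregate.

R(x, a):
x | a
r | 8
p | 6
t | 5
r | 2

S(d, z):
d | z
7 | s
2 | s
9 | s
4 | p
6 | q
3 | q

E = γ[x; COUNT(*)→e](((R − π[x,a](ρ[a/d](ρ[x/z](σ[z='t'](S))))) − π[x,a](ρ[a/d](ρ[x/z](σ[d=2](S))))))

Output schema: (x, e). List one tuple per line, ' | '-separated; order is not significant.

Per-node cardinality:
  R → 4
  S → 6
  σ[z='t'](S) → 0
  ρ[x/z](σ[z='t'](S)) → 0
  ρ[a/d](ρ[x/z](σ[z='t'](S))) → 0
  π[x,a](ρ[a/d](ρ[x/z](σ[z='t'](S)))) → 0
  (R − π[x,a](ρ[a/d](ρ[x/z](σ[z='t'](S))))) → 4
  S → 6
  σ[d=2](S) → 1
  ρ[x/z](σ[d=2](S)) → 1
  ρ[a/d](ρ[x/z](σ[d=2](S))) → 1
  π[x,a](ρ[a/d](ρ[x/z](σ[d=2](S)))) → 1
  ((R − π[x,a](ρ[a/d](ρ[x/z](σ[z='t'](S))))) − π[x,a](ρ[a/d](ρ[x/z](σ[d=2](S))))) → 4
  γ[x; COUNT(*)→e](((R − π[x,a](ρ[a/d](ρ[x/z](σ[z='t'](S))))) − π[x,a](ρ[a/d](ρ[x/z](σ[d=2](S)))))) → 3

== RESULT ==
x | e
p | 1
r | 2
t | 1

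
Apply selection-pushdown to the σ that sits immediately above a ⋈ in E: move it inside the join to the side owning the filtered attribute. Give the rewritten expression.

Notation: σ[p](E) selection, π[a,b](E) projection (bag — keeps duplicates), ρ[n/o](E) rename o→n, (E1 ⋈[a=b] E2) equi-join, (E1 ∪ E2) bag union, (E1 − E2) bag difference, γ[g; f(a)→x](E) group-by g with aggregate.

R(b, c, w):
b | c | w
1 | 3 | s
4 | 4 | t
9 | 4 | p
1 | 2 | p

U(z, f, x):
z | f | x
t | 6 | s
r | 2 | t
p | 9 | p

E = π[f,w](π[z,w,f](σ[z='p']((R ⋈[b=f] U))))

σ filters on z, owned by the right side.
E' = π[f,w](π[z,w,f]((R ⋈[b=f] σ[z='p'](U))))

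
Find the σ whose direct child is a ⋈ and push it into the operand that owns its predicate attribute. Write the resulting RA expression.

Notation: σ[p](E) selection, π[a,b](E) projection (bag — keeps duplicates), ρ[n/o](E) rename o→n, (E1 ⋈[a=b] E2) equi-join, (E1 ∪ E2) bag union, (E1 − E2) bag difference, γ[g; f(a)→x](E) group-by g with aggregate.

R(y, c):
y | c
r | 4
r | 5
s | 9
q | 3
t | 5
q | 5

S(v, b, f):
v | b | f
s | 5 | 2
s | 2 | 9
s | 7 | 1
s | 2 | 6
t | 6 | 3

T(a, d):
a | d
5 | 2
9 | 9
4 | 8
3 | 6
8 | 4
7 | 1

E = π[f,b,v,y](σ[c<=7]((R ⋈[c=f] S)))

σ filters on c, owned by the left side.
E' = π[f,b,v,y]((σ[c<=7](R) ⋈[c=f] S))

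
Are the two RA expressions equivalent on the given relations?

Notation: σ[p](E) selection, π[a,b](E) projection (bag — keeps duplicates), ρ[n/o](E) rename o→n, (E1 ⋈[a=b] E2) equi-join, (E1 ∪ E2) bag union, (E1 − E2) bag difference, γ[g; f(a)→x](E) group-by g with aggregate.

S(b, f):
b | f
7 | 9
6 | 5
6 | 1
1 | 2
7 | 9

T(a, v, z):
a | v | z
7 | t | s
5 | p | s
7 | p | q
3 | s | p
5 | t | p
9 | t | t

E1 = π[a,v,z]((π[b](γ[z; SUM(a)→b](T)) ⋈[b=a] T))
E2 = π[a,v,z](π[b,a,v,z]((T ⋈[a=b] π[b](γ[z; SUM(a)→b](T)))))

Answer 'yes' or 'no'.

E1 row counts bottom-up:
  T → 6
  γ[z; SUM(a)→b](T) → 4
  π[b](γ[z; SUM(a)→b](T)) → 4
  T → 6
  (π[b](γ[z; SUM(a)→b](T)) ⋈[b=a] T) → 3
  π[a,v,z]((π[b](γ[z; SUM(a)→b](T)) ⋈[b=a] T)) → 3
E2 row counts bottom-up:
  T → 6
  T → 6
  γ[z; SUM(a)→b](T) → 4
  π[b](γ[z; SUM(a)→b](T)) → 4
  (T ⋈[a=b] π[b](γ[z; SUM(a)→b](T))) → 3
  π[b,a,v,z]((T ⋈[a=b] π[b](γ[z; SUM(a)→b](T)))) → 3
  π[a,v,z](π[b,a,v,z]((T ⋈[a=b] π[b](γ[z; SUM(a)→b](T))))) → 3

E1 and E2 produce the same multiset:
a | v | z
7 | p | q
7 | t | s
9 | t | t

yes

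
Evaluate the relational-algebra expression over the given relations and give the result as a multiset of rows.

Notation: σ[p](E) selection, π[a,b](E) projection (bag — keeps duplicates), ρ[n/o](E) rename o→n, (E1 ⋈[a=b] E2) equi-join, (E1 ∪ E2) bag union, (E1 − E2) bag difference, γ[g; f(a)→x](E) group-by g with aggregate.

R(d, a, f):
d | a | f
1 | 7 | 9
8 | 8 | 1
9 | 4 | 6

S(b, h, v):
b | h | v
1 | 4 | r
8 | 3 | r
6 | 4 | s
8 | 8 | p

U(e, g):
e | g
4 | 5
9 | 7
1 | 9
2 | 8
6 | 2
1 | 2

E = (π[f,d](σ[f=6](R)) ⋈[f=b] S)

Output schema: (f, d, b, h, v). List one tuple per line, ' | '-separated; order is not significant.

Stepwise |·|:
  R → 3
  σ[f=6](R) → 1
  π[f,d](σ[f=6](R)) → 1
  S → 4
  (π[f,d](σ[f=6](R)) ⋈[f=b] S) → 1

== RESULT ==
f | d | b | h | v
6 | 9 | 6 | 4 | s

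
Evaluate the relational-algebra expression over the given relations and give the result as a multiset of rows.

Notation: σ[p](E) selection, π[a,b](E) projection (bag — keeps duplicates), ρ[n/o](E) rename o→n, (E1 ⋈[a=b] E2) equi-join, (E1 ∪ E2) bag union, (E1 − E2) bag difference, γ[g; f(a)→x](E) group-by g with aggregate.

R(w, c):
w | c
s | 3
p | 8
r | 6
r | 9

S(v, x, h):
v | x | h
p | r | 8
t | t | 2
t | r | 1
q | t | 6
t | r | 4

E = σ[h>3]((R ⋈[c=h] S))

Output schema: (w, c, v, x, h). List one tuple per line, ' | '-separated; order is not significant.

Row counts bottom-up:
  R → 4
  S → 5
  (R ⋈[c=h] S) → 2
  σ[h>3]((R ⋈[c=h] S)) → 2

== RESULT ==
w | c | v | x | h
p | 8 | p | r | 8
r | 6 | q | t | 6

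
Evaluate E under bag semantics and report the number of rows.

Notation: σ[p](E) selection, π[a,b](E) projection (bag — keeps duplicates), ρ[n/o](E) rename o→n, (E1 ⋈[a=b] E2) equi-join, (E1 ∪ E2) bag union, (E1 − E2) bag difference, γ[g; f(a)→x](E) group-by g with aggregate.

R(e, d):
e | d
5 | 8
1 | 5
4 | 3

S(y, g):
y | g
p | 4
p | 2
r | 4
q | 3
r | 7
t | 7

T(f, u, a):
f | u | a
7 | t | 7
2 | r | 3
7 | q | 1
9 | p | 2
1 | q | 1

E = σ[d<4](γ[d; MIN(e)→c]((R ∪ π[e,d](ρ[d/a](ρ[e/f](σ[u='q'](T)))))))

Per-node cardinality:
  R → 3
  T → 5
  σ[u='q'](T) → 2
  ρ[e/f](σ[u='q'](T)) → 2
  ρ[d/a](ρ[e/f](σ[u='q'](T))) → 2
  π[e,d](ρ[d/a](ρ[e/f](σ[u='q'](T)))) → 2
  (R ∪ π[e,d](ρ[d/a](ρ[e/f](σ[u='q'](T))))) → 5
  γ[d; MIN(e)→c]((R ∪ π[e,d](ρ[d/a](ρ[e/f](σ[u='q'](T)))))) → 4
  σ[d<4](γ[d; MIN(e)→c]((R ∪ π[e,d](ρ[d/a](ρ[e/f](σ[u='q'](T))))))) → 2

|E| = 2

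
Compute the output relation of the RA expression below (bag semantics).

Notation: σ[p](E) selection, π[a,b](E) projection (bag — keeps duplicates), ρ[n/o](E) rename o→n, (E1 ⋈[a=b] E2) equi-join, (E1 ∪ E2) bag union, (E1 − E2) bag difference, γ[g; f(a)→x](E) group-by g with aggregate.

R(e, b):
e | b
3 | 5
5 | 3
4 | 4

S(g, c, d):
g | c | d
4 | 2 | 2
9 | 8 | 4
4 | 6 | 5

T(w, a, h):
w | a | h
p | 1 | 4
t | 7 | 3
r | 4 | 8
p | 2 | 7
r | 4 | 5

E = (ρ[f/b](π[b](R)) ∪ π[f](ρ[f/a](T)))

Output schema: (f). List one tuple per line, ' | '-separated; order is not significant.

Subexpression sizes:
  R → 3
  π[b](R) → 3
  ρ[f/b](π[b](R)) → 3
  T → 5
  ρ[f/a](T) → 5
  π[f](ρ[f/a](T)) → 5
  (ρ[f/b](π[b](R)) ∪ π[f](ρ[f/a](T))) → 8

== RESULT ==
f
1
2
3
4
4
4
5
7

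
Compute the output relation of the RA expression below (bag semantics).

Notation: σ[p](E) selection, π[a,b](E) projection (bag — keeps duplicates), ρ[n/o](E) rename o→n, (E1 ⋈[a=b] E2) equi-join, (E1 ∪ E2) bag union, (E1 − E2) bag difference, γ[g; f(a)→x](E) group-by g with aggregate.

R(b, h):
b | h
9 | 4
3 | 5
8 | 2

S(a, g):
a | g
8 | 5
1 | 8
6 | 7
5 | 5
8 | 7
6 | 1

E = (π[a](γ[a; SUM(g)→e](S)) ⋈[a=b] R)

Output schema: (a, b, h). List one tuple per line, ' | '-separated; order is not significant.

Row counts bottom-up:
  S → 6
  γ[a; SUM(g)→e](S) → 4
  π[a](γ[a; SUM(g)→e](S)) → 4
  R → 3
  (π[a](γ[a; SUM(g)→e](S)) ⋈[a=b] R) → 1

== RESULT ==
a | b | h
8 | 8 | 2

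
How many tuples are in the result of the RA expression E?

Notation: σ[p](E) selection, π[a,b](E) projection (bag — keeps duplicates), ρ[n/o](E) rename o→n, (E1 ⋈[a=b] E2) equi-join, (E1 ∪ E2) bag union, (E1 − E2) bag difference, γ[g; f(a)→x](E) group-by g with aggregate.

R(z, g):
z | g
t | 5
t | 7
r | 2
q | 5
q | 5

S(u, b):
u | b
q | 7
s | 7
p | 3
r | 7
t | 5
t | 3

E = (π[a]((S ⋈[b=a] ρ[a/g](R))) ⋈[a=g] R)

Stepwise |·|:
  S → 6
  R → 5
  ρ[a/g](R) → 5
  (S ⋈[b=a] ρ[a/g](R)) → 6
  π[a]((S ⋈[b=a] ρ[a/g](R))) → 6
  R → 5
  (π[a]((S ⋈[b=a] ρ[a/g](R))) ⋈[a=g] R) → 12

|E| = 12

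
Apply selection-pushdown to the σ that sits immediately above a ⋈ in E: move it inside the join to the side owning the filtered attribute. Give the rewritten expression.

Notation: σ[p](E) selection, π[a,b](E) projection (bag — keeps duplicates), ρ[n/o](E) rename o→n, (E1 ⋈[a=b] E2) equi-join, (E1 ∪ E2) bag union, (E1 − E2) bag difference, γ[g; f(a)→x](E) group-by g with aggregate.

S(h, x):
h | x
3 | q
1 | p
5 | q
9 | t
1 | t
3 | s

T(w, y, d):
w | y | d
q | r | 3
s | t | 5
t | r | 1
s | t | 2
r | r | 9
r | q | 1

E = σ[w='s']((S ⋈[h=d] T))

σ filters on w, owned by the right side.
E' = (S ⋈[h=d] σ[w='s'](T))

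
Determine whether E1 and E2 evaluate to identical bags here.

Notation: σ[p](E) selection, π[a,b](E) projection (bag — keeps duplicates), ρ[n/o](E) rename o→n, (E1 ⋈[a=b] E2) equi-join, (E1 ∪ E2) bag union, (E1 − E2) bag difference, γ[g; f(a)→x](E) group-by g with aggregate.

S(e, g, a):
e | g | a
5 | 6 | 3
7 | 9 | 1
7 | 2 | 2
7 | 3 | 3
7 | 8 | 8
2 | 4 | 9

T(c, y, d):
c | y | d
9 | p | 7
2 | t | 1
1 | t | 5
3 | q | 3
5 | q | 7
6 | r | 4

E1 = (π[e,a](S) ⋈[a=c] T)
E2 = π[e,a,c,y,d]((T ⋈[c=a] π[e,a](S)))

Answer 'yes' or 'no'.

E1 row counts bottom-up:
  S → 6
  π[e,a](S) → 6
  T → 6
  (π[e,a](S) ⋈[a=c] T) → 5
E2 row counts bottom-up:
  T → 6
  S → 6
  π[e,a](S) → 6
  (T ⋈[c=a] π[e,a](S)) → 5
  π[e,a,c,y,d]((T ⋈[c=a] π[e,a](S))) → 5

E1 and E2 produce the same multiset:
e | a | c | y | d
2 | 9 | 9 | p | 7
5 | 3 | 3 | q | 3
7 | 1 | 1 | t | 5
7 | 2 | 2 | t | 1
7 | 3 | 3 | q | 3

yes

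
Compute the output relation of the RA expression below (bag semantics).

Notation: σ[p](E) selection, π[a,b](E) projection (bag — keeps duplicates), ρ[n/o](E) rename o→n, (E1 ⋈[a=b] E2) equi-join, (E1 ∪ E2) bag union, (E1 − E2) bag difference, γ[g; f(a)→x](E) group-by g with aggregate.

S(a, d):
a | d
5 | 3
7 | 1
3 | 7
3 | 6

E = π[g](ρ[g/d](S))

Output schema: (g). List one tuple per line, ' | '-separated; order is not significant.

Stepwise |·|:
  S → 4
  ρ[g/d](S) → 4
  π[g](ρ[g/d](S)) → 4

== RESULT ==
g
1
3
6
7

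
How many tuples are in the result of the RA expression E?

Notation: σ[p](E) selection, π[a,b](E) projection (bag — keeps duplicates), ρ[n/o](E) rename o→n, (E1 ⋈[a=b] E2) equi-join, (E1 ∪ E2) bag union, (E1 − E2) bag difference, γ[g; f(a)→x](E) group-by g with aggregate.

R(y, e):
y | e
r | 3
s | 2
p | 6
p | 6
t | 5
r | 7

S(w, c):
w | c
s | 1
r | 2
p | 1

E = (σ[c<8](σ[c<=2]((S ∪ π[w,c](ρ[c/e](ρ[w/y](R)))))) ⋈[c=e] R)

Per-node cardinality:
  S → 3
  R → 6
  ρ[w/y](R) → 6
  ρ[c/e](ρ[w/y](R)) → 6
  π[w,c](ρ[c/e](ρ[w/y](R))) → 6
  (S ∪ π[w,c](ρ[c/e](ρ[w/y](R)))) → 9
  σ[c<=2]((S ∪ π[w,c](ρ[c/e](ρ[w/y](R))))) → 4
  σ[c<8](σ[c<=2]((S ∪ π[w,c](ρ[c/e](ρ[w/y](R)))))) → 4
  R → 6
  (σ[c<8](σ[c<=2]((S ∪ π[w,c](ρ[c/e](ρ[w/y](R)))))) ⋈[c=e] R) → 2

|E| = 2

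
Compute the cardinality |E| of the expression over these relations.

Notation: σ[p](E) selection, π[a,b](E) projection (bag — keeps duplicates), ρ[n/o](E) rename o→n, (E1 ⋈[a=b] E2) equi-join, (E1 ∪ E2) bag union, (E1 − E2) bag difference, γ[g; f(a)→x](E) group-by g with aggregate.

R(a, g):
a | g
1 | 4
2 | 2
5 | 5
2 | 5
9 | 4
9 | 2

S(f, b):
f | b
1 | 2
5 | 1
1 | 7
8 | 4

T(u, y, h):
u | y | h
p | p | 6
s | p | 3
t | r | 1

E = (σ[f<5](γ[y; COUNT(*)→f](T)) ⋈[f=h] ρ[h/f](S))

Subexpression sizes:
  T → 3
  γ[y; COUNT(*)→f](T) → 2
  σ[f<5](γ[y; COUNT(*)→f](T)) → 2
  S → 4
  ρ[h/f](S) → 4
  (σ[f<5](γ[y; COUNT(*)→f](T)) ⋈[f=h] ρ[h/f](S)) → 2

|E| = 2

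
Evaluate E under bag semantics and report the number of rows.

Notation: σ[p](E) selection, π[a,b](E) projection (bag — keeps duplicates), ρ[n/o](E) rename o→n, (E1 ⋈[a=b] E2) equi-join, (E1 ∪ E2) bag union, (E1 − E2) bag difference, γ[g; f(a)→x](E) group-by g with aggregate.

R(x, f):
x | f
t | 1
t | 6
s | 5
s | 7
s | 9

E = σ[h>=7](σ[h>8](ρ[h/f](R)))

Row counts bottom-up:
  R → 5
  ρ[h/f](R) → 5
  σ[h>8](ρ[h/f](R)) → 1
  σ[h>=7](σ[h>8](ρ[h/f](R))) → 1

|E| = 1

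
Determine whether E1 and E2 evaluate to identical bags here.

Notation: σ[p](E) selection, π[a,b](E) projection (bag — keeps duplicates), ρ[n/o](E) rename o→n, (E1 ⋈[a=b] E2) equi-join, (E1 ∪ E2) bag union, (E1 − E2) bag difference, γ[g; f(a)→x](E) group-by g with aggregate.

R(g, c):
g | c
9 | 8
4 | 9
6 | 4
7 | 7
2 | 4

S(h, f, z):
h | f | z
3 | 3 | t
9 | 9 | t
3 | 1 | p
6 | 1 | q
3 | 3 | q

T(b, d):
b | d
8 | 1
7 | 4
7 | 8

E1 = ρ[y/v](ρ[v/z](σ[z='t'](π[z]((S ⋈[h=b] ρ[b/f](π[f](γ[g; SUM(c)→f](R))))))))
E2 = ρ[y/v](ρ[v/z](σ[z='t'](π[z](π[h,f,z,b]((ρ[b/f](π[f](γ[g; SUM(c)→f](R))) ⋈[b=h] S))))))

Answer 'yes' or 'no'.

E1 per-node cardinality:
  S → 5
  R → 5
  γ[g; SUM(c)→f](R) → 5
  π[f](γ[g; SUM(c)→f](R)) → 5
  ρ[b/f](π[f](γ[g; SUM(c)→f](R))) → 5
  (S ⋈[h=b] ρ[b/f](π[f](γ[g; SUM(c)→f](R)))) → 1
  π[z]((S ⋈[h=b] ρ[b/f](π[f](γ[g; SUM(c)→f](R))))) → 1
  σ[z='t'](π[z]((S ⋈[h=b] ρ[b/f](π[f](γ[g; SUM(c)→f](R)))))) → 1
  ρ[v/z](σ[z='t'](π[z]((S ⋈[h=b] ρ[b/f](π[f](γ[g; SUM(c)→f](R))))))) → 1
  ρ[y/v](ρ[v/z](σ[z='t'](π[z]((S ⋈[h=b] ρ[b/f](π[f](γ[g; SUM(c)→f](R)))))))) → 1
E2 per-node cardinality:
  R → 5
  γ[g; SUM(c)→f](R) → 5
  π[f](γ[g; SUM(c)→f](R)) → 5
  ρ[b/f](π[f](γ[g; SUM(c)→f](R))) → 5
  S → 5
  (ρ[b/f](π[f](γ[g; SUM(c)→f](R))) ⋈[b=h] S) → 1
  π[h,f,z,b]((ρ[b/f](π[f](γ[g; SUM(c)→f](R))) ⋈[b=h] S)) → 1
  π[z](π[h,f,z,b]((ρ[b/f](π[f](γ[g; SUM(c)→f](R))) ⋈[b=h] S))) → 1
  σ[z='t'](π[z](π[h,f,z,b]((ρ[b/f](π[f](γ[g; SUM(c)→f](R))) ⋈[b=h] S)))) → 1
  ρ[v/z](σ[z='t'](π[z](π[h,f,z,b]((ρ[b/f](π[f](γ[g; SUM(c)→f](R))) ⋈[b=h] S))))) → 1
  ρ[y/v](ρ[v/z](σ[z='t'](π[z](π[h,f,z,b]((ρ[b/f](π[f](γ[g; SUM(c)→f](R))) ⋈[b=h] S)))))) → 1

E1 and E2 produce the same multiset:
y
t

yes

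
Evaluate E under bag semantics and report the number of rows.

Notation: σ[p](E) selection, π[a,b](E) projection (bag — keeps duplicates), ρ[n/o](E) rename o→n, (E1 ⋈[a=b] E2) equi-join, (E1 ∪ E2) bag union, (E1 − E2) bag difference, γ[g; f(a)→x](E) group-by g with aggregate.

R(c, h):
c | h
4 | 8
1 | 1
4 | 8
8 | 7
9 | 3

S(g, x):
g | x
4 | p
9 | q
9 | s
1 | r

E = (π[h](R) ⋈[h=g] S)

Stepwise |·|:
  R → 5
  π[h](R) → 5
  S → 4
  (π[h](R) ⋈[h=g] S) → 1

|E| = 1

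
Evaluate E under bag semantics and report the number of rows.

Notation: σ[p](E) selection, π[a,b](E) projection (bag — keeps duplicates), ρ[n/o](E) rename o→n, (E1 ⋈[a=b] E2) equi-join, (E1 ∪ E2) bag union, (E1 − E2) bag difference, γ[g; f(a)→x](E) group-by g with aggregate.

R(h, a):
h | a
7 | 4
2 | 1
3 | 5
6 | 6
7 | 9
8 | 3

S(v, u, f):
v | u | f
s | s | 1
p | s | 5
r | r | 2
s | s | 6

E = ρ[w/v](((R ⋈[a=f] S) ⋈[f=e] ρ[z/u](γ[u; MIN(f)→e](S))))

Row counts bottom-up:
  R → 6
  S → 4
  (R ⋈[a=f] S) → 3
  S → 4
  γ[u; MIN(f)→e](S) → 2
  ρ[z/u](γ[u; MIN(f)→e](S)) → 2
  ((R ⋈[a=f] S) ⋈[f=e] ρ[z/u](γ[u; MIN(f)→e](S))) → 1
  ρ[w/v](((R ⋈[a=f] S) ⋈[f=e] ρ[z/u](γ[u; MIN(f)→e](S)))) → 1

|E| = 1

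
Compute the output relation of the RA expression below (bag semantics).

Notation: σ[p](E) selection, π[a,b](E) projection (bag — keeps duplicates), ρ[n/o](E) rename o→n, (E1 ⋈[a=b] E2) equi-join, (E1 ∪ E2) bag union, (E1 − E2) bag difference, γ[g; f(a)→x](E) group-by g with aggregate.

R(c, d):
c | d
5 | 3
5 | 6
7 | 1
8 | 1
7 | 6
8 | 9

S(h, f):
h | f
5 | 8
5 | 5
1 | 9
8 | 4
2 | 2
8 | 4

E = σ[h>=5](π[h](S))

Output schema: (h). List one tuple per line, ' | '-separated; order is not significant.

Row counts bottom-up:
  S → 6
  π[h](S) → 6
  σ[h>=5](π[h](S)) → 4

== RESULT ==
h
5
5
8
8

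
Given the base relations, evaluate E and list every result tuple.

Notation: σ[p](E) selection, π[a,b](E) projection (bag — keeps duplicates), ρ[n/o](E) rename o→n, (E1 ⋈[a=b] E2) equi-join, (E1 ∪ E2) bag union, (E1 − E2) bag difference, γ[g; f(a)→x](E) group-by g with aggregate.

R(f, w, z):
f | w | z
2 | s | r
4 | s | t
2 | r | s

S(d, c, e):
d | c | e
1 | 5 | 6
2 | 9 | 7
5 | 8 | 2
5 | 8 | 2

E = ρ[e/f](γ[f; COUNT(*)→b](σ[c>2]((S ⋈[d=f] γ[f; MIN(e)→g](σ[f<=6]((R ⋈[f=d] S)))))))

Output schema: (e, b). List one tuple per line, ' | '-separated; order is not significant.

Row counts bottom-up:
  S → 4
  R → 3
  S → 4
  (R ⋈[f=d] S) → 2
  σ[f<=6]((R ⋈[f=d] S)) → 2
  γ[f; MIN(e)→g](σ[f<=6]((R ⋈[f=d] S))) → 1
  (S ⋈[d=f] γ[f; MIN(e)→g](σ[f<=6]((R ⋈[f=d] S)))) → 1
  σ[c>2]((S ⋈[d=f] γ[f; MIN(e)→g](σ[f<=6]((R ⋈[f=d] S))))) → 1
  γ[f; COUNT(*)→b](σ[c>2]((S ⋈[d=f] γ[f; MIN(e)→g](σ[f<=6]((R ⋈[f=d] S)))))) → 1
  ρ[e/f](γ[f; COUNT(*)→b](σ[c>2]((S ⋈[d=f] γ[f; MIN(e)→g](σ[f<=6]((R ⋈[f=d] S))))))) → 1

== RESULT ==
e | b
2 | 1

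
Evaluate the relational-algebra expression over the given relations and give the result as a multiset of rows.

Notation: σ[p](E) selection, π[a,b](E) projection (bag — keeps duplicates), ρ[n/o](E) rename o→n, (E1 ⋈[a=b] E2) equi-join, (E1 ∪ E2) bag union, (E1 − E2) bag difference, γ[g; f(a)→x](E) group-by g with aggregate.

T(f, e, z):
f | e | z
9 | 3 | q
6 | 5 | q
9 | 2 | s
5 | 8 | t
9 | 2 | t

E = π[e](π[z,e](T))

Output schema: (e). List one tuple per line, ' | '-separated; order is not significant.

Row counts bottom-up:
  T → 5
  π[z,e](T) → 5
  π[e](π[z,e](T)) → 5

== RESULT ==
e
2
2
3
5
8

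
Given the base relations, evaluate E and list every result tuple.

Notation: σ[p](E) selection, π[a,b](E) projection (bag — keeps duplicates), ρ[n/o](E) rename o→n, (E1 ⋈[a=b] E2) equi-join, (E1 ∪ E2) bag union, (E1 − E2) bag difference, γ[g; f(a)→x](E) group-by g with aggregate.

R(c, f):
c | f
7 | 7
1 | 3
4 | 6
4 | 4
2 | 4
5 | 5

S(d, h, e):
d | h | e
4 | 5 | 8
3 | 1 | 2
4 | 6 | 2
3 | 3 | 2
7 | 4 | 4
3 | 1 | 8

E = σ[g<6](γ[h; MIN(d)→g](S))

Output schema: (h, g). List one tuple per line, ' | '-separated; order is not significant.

Row counts bottom-up:
  S → 6
  γ[h; MIN(d)→g](S) → 5
  σ[g<6](γ[h; MIN(d)→g](S)) → 4

== RESULT ==
h | g
1 | 3
3 | 3
5 | 4
6 | 4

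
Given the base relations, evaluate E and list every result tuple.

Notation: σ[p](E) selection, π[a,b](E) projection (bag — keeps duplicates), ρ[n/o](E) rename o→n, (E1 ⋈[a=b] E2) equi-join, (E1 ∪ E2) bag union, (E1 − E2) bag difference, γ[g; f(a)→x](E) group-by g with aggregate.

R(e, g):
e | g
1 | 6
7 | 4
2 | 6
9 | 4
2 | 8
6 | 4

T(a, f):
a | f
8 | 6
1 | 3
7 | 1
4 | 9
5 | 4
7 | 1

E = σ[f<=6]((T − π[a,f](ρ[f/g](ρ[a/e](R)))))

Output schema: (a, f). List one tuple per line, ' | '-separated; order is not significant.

Stepwise |·|:
  T → 6
  R → 6
  ρ[a/e](R) → 6
  ρ[f/g](ρ[a/e](R)) → 6
  π[a,f](ρ[f/g](ρ[a/e](R))) → 6
  (T − π[a,f](ρ[f/g](ρ[a/e](R)))) → 6
  σ[f<=6]((T − π[a,f](ρ[f/g](ρ[a/e](R))))) → 5

== RESULT ==
a | f
1 | 3
5 | 4
7 | 1
7 | 1
8 | 6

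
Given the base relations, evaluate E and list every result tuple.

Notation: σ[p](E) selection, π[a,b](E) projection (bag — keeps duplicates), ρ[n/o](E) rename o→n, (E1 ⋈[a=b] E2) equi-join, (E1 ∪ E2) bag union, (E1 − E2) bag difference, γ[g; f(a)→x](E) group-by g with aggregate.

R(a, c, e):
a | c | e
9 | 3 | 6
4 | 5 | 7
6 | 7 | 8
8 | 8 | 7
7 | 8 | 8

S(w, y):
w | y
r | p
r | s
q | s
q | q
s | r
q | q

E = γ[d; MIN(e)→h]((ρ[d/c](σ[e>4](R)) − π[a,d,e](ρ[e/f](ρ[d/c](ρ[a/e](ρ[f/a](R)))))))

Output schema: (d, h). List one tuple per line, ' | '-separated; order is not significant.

Per-node cardinality:
  R → 5
  σ[e>4](R) → 5
  ρ[d/c](σ[e>4](R)) → 5
  R → 5
  ρ[f/a](R) → 5
  ρ[a/e](ρ[f/a](R)) → 5
  ρ[d/c](ρ[a/e](ρ[f/a](R))) → 5
  ρ[e/f](ρ[d/c](ρ[a/e](ρ[f/a](R)))) → 5
  π[a,d,e](ρ[e/f](ρ[d/c](ρ[a/e](ρ[f/a](R))))) → 5
  (ρ[d/c](σ[e>4](R)) − π[a,d,e](ρ[e/f](ρ[d/c](ρ[a/e](ρ[f/a](R)))))) → 3
  γ[d; MIN(e)→h]((ρ[d/c](σ[e>4](R)) − π[a,d,e](ρ[e/f](ρ[d/c](ρ[a/e](ρ[f/a](R))))))) → 3

== RESULT ==
d | h
3 | 6
5 | 7
7 | 8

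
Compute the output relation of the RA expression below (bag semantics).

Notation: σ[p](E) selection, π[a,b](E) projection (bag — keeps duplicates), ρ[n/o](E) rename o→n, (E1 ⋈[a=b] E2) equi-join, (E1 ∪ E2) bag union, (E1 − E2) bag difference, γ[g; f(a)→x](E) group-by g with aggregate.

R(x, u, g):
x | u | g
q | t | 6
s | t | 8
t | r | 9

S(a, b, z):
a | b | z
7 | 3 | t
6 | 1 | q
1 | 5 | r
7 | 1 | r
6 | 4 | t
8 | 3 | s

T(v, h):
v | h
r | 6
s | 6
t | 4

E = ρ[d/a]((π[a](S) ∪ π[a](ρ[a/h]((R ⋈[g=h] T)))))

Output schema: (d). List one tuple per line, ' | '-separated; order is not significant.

Row counts bottom-up:
  S → 6
  π[a](S) → 6
  R → 3
  T → 3
  (R ⋈[g=h] T) → 2
  ρ[a/h]((R ⋈[g=h] T)) → 2
  π[a](ρ[a/h]((R ⋈[g=h] T))) → 2
  (π[a](S) ∪ π[a](ρ[a/h]((R ⋈[g=h] T)))) → 8
  ρ[d/a]((π[a](S) ∪ π[a](ρ[a/h]((R ⋈[g=h] T))))) → 8

== RESULT ==
d
1
6
6
6
6
7
7
8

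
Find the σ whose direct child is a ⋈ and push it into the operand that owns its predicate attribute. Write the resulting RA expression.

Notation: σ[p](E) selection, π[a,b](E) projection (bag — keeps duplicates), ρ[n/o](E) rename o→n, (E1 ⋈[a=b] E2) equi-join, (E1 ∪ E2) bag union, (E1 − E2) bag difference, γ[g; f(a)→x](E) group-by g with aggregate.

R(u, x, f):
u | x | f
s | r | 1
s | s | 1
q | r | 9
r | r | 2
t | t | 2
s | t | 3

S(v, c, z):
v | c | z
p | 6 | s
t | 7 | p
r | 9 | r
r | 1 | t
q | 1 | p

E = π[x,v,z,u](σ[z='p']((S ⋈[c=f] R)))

σ filters on z, owned by the left side.
E' = π[x,v,z,u]((σ[z='p'](S) ⋈[c=f] R))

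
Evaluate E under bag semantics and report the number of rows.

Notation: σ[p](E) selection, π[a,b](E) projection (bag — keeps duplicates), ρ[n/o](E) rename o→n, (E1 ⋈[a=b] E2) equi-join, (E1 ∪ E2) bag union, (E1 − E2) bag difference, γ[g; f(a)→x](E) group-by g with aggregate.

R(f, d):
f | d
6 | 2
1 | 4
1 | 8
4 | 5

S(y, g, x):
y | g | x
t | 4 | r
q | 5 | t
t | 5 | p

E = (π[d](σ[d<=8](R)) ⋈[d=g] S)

Row counts bottom-up:
  R → 4
  σ[d<=8](R) → 4
  π[d](σ[d<=8](R)) → 4
  S → 3
  (π[d](σ[d<=8](R)) ⋈[d=g] S) → 3

|E| = 3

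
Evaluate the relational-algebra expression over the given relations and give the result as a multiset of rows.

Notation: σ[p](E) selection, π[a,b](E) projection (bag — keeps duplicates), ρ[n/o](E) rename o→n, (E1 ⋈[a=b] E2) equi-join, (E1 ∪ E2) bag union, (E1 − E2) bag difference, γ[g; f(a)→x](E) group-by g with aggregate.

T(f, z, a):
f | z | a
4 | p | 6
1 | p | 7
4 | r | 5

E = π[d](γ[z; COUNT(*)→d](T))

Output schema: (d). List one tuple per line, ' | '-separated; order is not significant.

Per-node cardinality:
  T → 3
  γ[z; COUNT(*)→d](T) → 2
  π[d](γ[z; COUNT(*)→d](T)) → 2

== RESULT ==
d
1
2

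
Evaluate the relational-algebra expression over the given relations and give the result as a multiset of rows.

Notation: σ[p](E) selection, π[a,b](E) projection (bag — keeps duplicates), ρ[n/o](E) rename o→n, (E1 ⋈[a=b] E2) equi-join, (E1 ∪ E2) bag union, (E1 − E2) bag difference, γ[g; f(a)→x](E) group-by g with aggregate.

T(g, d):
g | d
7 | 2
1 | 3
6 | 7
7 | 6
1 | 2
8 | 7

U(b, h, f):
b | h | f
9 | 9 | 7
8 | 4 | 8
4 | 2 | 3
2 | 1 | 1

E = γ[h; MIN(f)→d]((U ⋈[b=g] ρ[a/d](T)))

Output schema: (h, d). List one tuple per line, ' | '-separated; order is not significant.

Stepwise |·|:
  U → 4
  T → 6
  ρ[a/d](T) → 6
  (U ⋈[b=g] ρ[a/d](T)) → 1
  γ[h; MIN(f)→d]((U ⋈[b=g] ρ[a/d](T))) → 1

== RESULT ==
h | d
4 | 8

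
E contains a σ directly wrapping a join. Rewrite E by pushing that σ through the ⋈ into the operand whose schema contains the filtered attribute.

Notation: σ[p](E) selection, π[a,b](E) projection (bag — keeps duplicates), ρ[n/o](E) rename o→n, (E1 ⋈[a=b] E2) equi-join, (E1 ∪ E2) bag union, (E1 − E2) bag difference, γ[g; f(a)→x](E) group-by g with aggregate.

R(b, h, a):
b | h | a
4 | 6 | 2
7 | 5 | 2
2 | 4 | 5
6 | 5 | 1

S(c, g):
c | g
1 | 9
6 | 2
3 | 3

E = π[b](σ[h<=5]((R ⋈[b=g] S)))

σ filters on h, owned by the left side.
E' = π[b]((σ[h<=5](R) ⋈[b=g] S))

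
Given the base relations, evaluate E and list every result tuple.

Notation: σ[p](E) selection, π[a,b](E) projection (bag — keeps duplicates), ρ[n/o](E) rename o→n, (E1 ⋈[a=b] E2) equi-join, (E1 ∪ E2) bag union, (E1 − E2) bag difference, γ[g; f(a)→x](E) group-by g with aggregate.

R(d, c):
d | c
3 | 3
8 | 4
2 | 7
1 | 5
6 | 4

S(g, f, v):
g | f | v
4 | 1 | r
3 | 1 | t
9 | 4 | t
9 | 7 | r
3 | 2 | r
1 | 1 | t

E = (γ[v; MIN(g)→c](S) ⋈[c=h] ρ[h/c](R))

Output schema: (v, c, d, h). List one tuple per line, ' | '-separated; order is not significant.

Per-node cardinality:
  S → 6
  γ[v; MIN(g)→c](S) → 2
  R → 5
  ρ[h/c](R) → 5
  (γ[v; MIN(g)→c](S) ⋈[c=h] ρ[h/c](R)) → 1

== RESULT ==
v | c | d | h
r | 3 | 3 | 3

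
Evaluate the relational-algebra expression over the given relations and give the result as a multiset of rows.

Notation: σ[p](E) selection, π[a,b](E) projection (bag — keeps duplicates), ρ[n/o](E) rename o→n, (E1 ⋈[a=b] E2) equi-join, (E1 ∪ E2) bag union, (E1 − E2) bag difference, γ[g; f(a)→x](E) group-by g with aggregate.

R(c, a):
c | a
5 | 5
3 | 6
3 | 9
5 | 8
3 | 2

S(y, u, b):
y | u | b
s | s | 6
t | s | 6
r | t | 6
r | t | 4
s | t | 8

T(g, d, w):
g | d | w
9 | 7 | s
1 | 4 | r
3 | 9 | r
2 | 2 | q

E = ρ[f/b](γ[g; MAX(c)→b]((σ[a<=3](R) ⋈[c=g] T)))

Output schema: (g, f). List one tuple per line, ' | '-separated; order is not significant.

Row counts bottom-up:
  R → 5
  σ[a<=3](R) → 1
  T → 4
  (σ[a<=3](R) ⋈[c=g] T) → 1
  γ[g; MAX(c)→b]((σ[a<=3](R) ⋈[c=g] T)) → 1
  ρ[f/b](γ[g; MAX(c)→b]((σ[a<=3](R) ⋈[c=g] T))) → 1

== RESULT ==
g | f
3 | 3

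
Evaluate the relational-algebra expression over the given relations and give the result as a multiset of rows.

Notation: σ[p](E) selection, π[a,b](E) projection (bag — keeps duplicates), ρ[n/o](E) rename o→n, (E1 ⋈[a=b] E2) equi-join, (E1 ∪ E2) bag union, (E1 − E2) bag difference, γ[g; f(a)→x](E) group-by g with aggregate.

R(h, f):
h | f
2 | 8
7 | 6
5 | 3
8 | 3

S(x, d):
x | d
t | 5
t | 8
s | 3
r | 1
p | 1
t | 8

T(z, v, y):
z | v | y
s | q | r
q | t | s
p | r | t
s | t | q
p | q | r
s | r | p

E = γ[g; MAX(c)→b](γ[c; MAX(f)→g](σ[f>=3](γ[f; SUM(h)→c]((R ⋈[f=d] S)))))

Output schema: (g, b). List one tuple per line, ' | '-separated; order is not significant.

Per-node cardinality:
  R → 4
  S → 6
  (R ⋈[f=d] S) → 4
  γ[f; SUM(h)→c]((R ⋈[f=d] S)) → 2
  σ[f>=3](γ[f; SUM(h)→c]((R ⋈[f=d] S))) → 2
  γ[c; MAX(f)→g](σ[f>=3](γ[f; SUM(h)→c]((R ⋈[f=d] S)))) → 2
  γ[g; MAX(c)→b](γ[c; MAX(f)→g](σ[f>=3](γ[f; SUM(h)→c]((R ⋈[f=d] S))))) → 2

== RESULT ==
g | b
3 | 13
8 | 4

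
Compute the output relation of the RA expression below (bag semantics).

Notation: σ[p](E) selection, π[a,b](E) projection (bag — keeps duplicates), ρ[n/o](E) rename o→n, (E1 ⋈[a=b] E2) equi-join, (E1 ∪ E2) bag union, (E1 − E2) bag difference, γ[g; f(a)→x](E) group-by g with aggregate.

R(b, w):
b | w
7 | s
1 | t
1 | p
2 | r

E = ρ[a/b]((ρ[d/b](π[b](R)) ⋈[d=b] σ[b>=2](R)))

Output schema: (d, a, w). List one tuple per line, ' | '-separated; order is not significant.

Row counts bottom-up:
  R → 4
  π[b](R) → 4
  ρ[d/b](π[b](R)) → 4
  R → 4
  σ[b>=2](R) → 2
  (ρ[d/b](π[b](R)) ⋈[d=b] σ[b>=2](R)) → 2
  ρ[a/b]((ρ[d/b](π[b](R)) ⋈[d=b] σ[b>=2](R))) → 2

== RESULT ==
d | a | w
2 | 2 | r
7 | 7 | s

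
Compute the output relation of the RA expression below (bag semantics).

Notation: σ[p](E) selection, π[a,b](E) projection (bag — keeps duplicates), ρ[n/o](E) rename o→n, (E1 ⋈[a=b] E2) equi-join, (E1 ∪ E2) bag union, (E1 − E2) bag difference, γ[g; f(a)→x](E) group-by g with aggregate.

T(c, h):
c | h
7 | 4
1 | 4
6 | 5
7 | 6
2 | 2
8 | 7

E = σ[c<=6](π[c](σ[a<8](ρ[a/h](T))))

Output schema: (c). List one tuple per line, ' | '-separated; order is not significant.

Per-node cardinality:
  T → 6
  ρ[a/h](T) → 6
  σ[a<8](ρ[a/h](T)) → 6
  π[c](σ[a<8](ρ[a/h](T))) → 6
  σ[c<=6](π[c](σ[a<8](ρ[a/h](T)))) → 3

== RESULT ==
c
1
2
6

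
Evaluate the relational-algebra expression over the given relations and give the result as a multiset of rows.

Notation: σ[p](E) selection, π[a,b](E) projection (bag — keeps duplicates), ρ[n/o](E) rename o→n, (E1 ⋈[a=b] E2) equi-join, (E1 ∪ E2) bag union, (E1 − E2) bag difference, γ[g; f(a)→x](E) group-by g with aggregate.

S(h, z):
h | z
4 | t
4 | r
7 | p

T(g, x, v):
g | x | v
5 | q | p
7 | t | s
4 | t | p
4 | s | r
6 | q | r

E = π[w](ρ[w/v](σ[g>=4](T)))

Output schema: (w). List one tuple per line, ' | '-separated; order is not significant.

Row counts bottom-up:
  T → 5
  σ[g>=4](T) → 5
  ρ[w/v](σ[g>=4](T)) → 5
  π[w](ρ[w/v](σ[g>=4](T))) → 5

== RESULT ==
w
p
p
r
r
s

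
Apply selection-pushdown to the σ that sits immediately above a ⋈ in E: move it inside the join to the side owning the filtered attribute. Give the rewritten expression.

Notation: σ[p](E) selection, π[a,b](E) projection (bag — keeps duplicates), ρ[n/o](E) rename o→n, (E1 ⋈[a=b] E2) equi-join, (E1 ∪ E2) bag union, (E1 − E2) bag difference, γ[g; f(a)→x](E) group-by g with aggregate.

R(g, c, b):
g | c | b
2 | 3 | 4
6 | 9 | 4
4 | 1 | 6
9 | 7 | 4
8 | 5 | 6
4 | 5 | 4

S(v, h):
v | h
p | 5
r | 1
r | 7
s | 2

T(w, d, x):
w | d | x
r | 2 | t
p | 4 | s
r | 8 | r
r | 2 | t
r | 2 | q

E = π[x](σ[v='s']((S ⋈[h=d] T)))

σ filters on v, owned by the left side.
E' = π[x]((σ[v='s'](S) ⋈[h=d] T))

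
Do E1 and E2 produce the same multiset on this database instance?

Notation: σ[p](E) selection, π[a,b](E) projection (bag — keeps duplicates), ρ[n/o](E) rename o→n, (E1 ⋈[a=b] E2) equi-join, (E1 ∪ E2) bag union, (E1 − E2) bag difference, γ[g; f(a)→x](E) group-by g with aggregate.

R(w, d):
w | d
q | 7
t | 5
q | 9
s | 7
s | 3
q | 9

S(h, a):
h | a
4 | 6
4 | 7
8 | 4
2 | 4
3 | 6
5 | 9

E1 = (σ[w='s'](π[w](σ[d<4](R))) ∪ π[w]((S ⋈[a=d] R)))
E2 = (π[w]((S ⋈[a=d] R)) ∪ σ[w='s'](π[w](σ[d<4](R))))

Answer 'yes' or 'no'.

E1 per-node cardinality:
  R → 6
  σ[d<4](R) → 1
  π[w](σ[d<4](R)) → 1
  σ[w='s'](π[w](σ[d<4](R))) → 1
  S → 6
  R → 6
  (S ⋈[a=d] R) → 4
  π[w]((S ⋈[a=d] R)) → 4
  (σ[w='s'](π[w](σ[d<4](R))) ∪ π[w]((S ⋈[a=d] R))) → 5
E2 per-node cardinality:
  S → 6
  R → 6
  (S ⋈[a=d] R) → 4
  π[w]((S ⋈[a=d] R)) → 4
  R → 6
  σ[d<4](R) → 1
  π[w](σ[d<4](R)) → 1
  σ[w='s'](π[w](σ[d<4](R))) → 1
  (π[w]((S ⋈[a=d] R)) ∪ σ[w='s'](π[w](σ[d<4](R)))) → 5

E1 and E2 produce the same multiset:
w
q
q
q
s
s

yes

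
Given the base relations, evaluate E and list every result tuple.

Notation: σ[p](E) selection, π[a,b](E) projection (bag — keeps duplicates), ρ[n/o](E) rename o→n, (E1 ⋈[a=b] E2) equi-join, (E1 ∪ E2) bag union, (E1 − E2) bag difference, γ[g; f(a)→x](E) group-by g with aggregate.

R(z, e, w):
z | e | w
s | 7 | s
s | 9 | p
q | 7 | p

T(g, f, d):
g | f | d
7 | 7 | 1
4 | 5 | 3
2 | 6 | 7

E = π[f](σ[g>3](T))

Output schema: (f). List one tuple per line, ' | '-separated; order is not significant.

Subexpression sizes:
  T → 3
  σ[g>3](T) → 2
  π[f](σ[g>3](T)) → 2

== RESULT ==
f
5
7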